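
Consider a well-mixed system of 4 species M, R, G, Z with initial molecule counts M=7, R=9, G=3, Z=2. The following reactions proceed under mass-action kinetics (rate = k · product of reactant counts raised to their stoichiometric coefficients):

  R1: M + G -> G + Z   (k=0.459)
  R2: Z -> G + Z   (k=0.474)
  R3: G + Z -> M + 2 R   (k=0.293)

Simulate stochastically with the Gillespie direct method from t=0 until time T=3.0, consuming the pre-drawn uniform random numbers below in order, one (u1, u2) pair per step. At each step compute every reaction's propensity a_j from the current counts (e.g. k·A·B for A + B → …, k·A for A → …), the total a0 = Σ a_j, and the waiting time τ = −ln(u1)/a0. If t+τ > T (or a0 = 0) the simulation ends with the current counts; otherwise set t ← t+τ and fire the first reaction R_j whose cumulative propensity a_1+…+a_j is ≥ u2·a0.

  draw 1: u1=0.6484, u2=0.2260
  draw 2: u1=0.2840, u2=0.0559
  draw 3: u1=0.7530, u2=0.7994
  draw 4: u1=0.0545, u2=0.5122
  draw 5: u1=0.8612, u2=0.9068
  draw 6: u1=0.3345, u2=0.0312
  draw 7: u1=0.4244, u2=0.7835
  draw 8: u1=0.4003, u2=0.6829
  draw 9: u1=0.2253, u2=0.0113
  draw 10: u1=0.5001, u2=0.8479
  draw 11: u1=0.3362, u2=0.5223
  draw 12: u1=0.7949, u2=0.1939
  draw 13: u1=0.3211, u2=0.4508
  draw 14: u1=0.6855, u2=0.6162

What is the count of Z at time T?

t=0.000: M=7 R=9 G=3 Z=2
Draw 1: a1=9.639, a2=0.948, a3=1.758, a0=12.345; τ=−ln(0.6484)/12.345=0.035 → t=0.035; u2·a0=0.2260·12.345=2.790 ≤ a1=9.639 → R1 fires; M=6 R=9 G=3 Z=3
Draw 2: a1=8.262, a2=1.422, a3=2.637, a0=12.321; τ=−ln(0.2840)/12.321=0.102 → t=0.137; u2·a0=0.0559·12.321=0.689 ≤ a1=8.262 → R1 fires; M=5 R=9 G=3 Z=4
Draw 3: a1=6.885, a2=1.896, a3=3.516, a0=12.297; τ=−ln(0.7530)/12.297=0.023 → t=0.160; u2·a0=0.7994·12.297=9.830; a1+a2=8.781 < 9.830 ≤ a1+…+a3=12.297 → R3 fires; M=6 R=11 G=2 Z=3
Draw 4: a1=5.508, a2=1.422, a3=1.758, a0=8.688; τ=−ln(0.0545)/8.688=0.335 → t=0.495; u2·a0=0.5122·8.688=4.450 ≤ a1=5.508 → R1 fires; M=5 R=11 G=2 Z=4
Draw 5: a1=4.590, a2=1.896, a3=2.344, a0=8.830; τ=−ln(0.8612)/8.830=0.017 → t=0.512; u2·a0=0.9068·8.830=8.007; a1+a2=6.486 < 8.007 ≤ a1+…+a3=8.830 → R3 fires; M=6 R=13 G=1 Z=3
Draw 6: a1=2.754, a2=1.422, a3=0.879, a0=5.055; τ=−ln(0.3345)/5.055=0.217 → t=0.729; u2·a0=0.0312·5.055=0.158 ≤ a1=2.754 → R1 fires; M=5 R=13 G=1 Z=4
Draw 7: a1=2.295, a2=1.896, a3=1.172, a0=5.363; τ=−ln(0.4244)/5.363=0.160 → t=0.889; u2·a0=0.7835·5.363=4.202; a1+a2=4.191 < 4.202 ≤ a1+…+a3=5.363 → R3 fires; M=6 R=15 G=0 Z=3
Draw 8: a1=0.000, a2=1.422, a3=0.000, a0=1.422; τ=−ln(0.4003)/1.422=0.644 → t=1.532; u2·a0=0.6829·1.422=0.971; a1=0.000 < 0.971 ≤ a1+a2=1.422 → R2 fires; M=6 R=15 G=1 Z=3
Draw 9: a1=2.754, a2=1.422, a3=0.879, a0=5.055; τ=−ln(0.2253)/5.055=0.295 → t=1.827; u2·a0=0.0113·5.055=0.057 ≤ a1=2.754 → R1 fires; M=5 R=15 G=1 Z=4
Draw 10: a1=2.295, a2=1.896, a3=1.172, a0=5.363; τ=−ln(0.5001)/5.363=0.129 → t=1.956; u2·a0=0.8479·5.363=4.547; a1+a2=4.191 < 4.547 ≤ a1+…+a3=5.363 → R3 fires; M=6 R=17 G=0 Z=3
Draw 11: a1=0.000, a2=1.422, a3=0.000, a0=1.422; τ=−ln(0.3362)/1.422=0.767 → t=2.723; u2·a0=0.5223·1.422=0.743; a1=0.000 < 0.743 ≤ a1+a2=1.422 → R2 fires; M=6 R=17 G=1 Z=3
Draw 12: a1=2.754, a2=1.422, a3=0.879, a0=5.055; τ=−ln(0.7949)/5.055=0.045 → t=2.768; u2·a0=0.1939·5.055=0.980 ≤ a1=2.754 → R1 fires; M=5 R=17 G=1 Z=4
Draw 13: a1=2.295, a2=1.896, a3=1.172, a0=5.363; τ=−ln(0.3211)/5.363=0.212 → t=2.980; u2·a0=0.4508·5.363=2.418; a1=2.295 < 2.418 ≤ a1+a2=4.191 → R2 fires; M=5 R=17 G=2 Z=4
Draw 14: a1=4.590, a2=1.896, a3=2.344, a0=8.830; τ=−ln(0.6855)/8.830=0.043 → t=3.023 > T=3.0: stop.
Read off Z at T=3.0: 4

Z at T = 4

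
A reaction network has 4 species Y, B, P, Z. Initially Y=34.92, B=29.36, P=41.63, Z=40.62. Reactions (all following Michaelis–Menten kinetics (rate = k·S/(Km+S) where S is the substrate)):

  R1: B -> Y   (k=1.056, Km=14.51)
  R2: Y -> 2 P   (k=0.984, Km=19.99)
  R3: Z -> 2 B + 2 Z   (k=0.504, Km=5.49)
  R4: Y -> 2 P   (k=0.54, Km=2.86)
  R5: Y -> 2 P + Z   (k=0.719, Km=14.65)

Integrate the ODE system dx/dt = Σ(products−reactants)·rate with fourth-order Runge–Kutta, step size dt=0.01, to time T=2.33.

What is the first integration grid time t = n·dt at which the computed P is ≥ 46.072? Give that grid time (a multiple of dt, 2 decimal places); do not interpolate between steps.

Threshold first reached at t = 1.37

RK4 with dt=0.01: 233 steps to T=2.33. Trajectory (selected grid times):
t=0.00: Y=34.92 B=29.36 P=41.63 Z=40.62
t=0.26: Y=34.68 B=29.41 P=42.48 Z=40.87
t=0.52: Y=34.44 B=29.45 P=43.32 Z=41.11
t=0.78: Y=34.20 B=29.50 P=44.17 Z=41.36
t=1.04: Y=33.97 B=29.55 P=45.01 Z=41.61
t=1.29: Y=33.74 B=29.59 P=45.82 Z=41.84
t=1.36: Y=33.67 B=29.61 P=46.05 Z=41.91
t=1.37: Y=33.66 B=29.61 P=46.08 Z=41.92
t=1.55: Y=33.50 B=29.64 P=46.66 Z=42.09
t=1.81: Y=33.27 B=29.69 P=47.50 Z=42.34
t=2.07: Y=33.03 B=29.74 P=48.34 Z=42.58
t=2.33: Y=32.80 B=29.78 P=49.17 Z=42.83
P(1.36)=46.047 < 46.072 but P(1.37)=46.079 ≥ 46.072, so the first grid time is t=1.37.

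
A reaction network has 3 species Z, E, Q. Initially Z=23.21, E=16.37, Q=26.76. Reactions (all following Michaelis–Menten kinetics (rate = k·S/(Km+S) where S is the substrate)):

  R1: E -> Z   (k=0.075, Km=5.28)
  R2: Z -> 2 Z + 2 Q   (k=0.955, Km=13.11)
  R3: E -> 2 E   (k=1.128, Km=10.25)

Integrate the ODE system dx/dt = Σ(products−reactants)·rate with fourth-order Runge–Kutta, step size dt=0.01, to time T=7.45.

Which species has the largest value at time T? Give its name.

Dominant species at T: Q

RK4 with dt=0.01: 745 steps to T=7.45. Trajectory (selected grid times):
t=0.00: Z=23.21 E=16.37 Q=26.76
t=0.83: Z=23.77 E=16.90 Q=27.78
t=1.66: Z=24.33 E=17.44 Q=28.80
t=2.48: Z=24.88 E=17.98 Q=29.83
t=3.31: Z=25.45 E=18.53 Q=30.87
t=4.14: Z=26.03 E=19.09 Q=31.92
t=4.97: Z=26.61 E=19.65 Q=32.98
t=5.79: Z=27.18 E=20.21 Q=34.03
t=6.62: Z=27.77 E=20.79 Q=35.10
t=7.45: Z=28.36 E=21.37 Q=36.18
At T=7.45: Z=28.36 E=21.37 Q=36.18; the largest is Q.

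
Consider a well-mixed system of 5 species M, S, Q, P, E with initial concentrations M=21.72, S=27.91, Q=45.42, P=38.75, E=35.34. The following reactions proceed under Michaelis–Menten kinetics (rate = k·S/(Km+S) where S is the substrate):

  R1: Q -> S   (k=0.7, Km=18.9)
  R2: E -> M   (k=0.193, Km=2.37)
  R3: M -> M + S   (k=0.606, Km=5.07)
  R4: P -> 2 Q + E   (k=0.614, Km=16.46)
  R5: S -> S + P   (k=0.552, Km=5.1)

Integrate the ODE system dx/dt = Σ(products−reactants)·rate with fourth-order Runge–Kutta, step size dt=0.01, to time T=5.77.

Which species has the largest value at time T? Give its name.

RK4 with dt=0.01: 577 steps to T=5.77. Trajectory (selected grid times):
t=0.00: M=21.72 S=27.91 Q=45.42 P=38.75 E=35.34
t=0.64: M=21.84 S=28.54 Q=45.66 P=38.77 E=35.50
t=1.28: M=21.95 S=29.17 Q=45.89 P=38.80 E=35.66
t=1.92: M=22.07 S=29.81 Q=46.12 P=38.82 E=35.82
t=2.56: M=22.18 S=30.44 Q=46.36 P=38.85 E=35.98
t=3.21: M=22.30 S=31.08 Q=46.60 P=38.88 E=36.14
t=3.85: M=22.42 S=31.72 Q=46.83 P=38.90 E=36.30
t=4.49: M=22.53 S=32.35 Q=47.06 P=38.93 E=36.46
t=5.13: M=22.65 S=32.99 Q=47.29 P=38.96 E=36.62
t=5.77: M=22.76 S=33.63 Q=47.53 P=38.99 E=36.78
At T=5.77: M=22.76 S=33.63 Q=47.53 P=38.99 E=36.78; the largest is Q.

Dominant species at T: Q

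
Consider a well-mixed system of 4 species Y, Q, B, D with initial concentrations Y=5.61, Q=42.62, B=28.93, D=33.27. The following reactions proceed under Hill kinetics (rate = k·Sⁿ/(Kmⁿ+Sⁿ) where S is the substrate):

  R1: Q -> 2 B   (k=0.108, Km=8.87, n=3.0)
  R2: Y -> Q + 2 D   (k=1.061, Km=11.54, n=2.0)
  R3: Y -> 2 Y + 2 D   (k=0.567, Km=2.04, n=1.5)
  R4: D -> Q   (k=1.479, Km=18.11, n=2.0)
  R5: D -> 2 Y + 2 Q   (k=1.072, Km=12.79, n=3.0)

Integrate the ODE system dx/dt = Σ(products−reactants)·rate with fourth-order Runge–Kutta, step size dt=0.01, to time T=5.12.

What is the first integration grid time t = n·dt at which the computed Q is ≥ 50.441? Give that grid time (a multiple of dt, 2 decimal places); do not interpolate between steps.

Threshold first reached at t = 2.31

RK4 with dt=0.01: 512 steps to T=5.12. Trajectory (selected grid times):
t=0.00: Y=5.61 Q=42.62 B=28.93 D=33.27
t=0.57: Y=6.90 Q=44.50 B=29.05 D=32.86
t=1.14: Y=8.16 Q=46.42 B=29.17 D=32.57
t=1.71: Y=9.38 Q=48.37 B=29.30 D=32.37
t=2.28: Y=10.56 Q=50.36 B=29.42 D=32.27
t=2.30: Y=10.61 Q=50.43 B=29.42 D=32.26
t=2.31: Y=10.63 Q=50.47 B=29.43 D=32.26
t=2.84: Y=11.70 Q=52.35 B=29.54 D=32.23
t=3.41: Y=12.83 Q=54.40 B=29.66 D=32.26
t=3.98: Y=13.94 Q=56.48 B=29.78 D=32.35
t=4.55: Y=15.03 Q=58.58 B=29.91 D=32.49
t=5.12: Y=16.10 Q=60.70 B=30.03 D=32.66
Q(2.30)=50.432 < 50.441 but Q(2.31)=50.468 ≥ 50.441, so the first grid time is t=2.31.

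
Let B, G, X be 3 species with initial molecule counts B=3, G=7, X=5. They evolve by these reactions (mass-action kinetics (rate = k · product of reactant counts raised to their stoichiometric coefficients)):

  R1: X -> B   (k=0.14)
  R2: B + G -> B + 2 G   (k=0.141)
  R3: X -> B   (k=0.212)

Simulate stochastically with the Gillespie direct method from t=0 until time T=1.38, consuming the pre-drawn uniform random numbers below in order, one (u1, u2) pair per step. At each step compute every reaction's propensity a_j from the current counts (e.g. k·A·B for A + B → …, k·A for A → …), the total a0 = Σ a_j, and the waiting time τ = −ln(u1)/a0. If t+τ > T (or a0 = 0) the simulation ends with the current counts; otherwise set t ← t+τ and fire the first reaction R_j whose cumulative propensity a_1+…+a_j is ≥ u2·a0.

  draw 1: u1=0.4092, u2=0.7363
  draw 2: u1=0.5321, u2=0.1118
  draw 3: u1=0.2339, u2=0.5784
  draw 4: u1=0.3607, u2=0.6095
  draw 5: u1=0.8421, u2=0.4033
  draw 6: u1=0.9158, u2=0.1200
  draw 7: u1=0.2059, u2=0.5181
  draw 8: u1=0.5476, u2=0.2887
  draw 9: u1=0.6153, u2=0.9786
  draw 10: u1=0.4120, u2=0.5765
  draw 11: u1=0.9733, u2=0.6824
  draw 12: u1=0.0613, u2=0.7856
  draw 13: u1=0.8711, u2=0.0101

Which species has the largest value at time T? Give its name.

t=0.000: B=3 G=7 X=5
Draw 1: a1=0.700, a2=2.961, a3=1.060, a0=4.721; τ=−ln(0.4092)/4.721=0.189 → t=0.189; u2·a0=0.7363·4.721=3.476; a1=0.700 < 3.476 ≤ a1+a2=3.661 → R2 fires; B=3 G=8 X=5
Draw 2: a1=0.700, a2=3.384, a3=1.060, a0=5.144; τ=−ln(0.5321)/5.144=0.123 → t=0.312; u2·a0=0.1118·5.144=0.575 ≤ a1=0.700 → R1 fires; B=4 G=8 X=4
Draw 3: a1=0.560, a2=4.512, a3=0.848, a0=5.920; τ=−ln(0.2339)/5.920=0.245 → t=0.557; u2·a0=0.5784·5.920=3.424; a1=0.560 < 3.424 ≤ a1+a2=5.072 → R2 fires; B=4 G=9 X=4
Draw 4: a1=0.560, a2=5.076, a3=0.848, a0=6.484; τ=−ln(0.3607)/6.484=0.157 → t=0.715; u2·a0=0.6095·6.484=3.952; a1=0.560 < 3.952 ≤ a1+a2=5.636 → R2 fires; B=4 G=10 X=4
Draw 5: a1=0.560, a2=5.640, a3=0.848, a0=7.048; τ=−ln(0.8421)/7.048=0.024 → t=0.739; u2·a0=0.4033·7.048=2.842; a1=0.560 < 2.842 ≤ a1+a2=6.200 → R2 fires; B=4 G=11 X=4
Draw 6: a1=0.560, a2=6.204, a3=0.848, a0=7.612; τ=−ln(0.9158)/7.612=0.012 → t=0.751; u2·a0=0.1200·7.612=0.913; a1=0.560 < 0.913 ≤ a1+a2=6.764 → R2 fires; B=4 G=12 X=4
Draw 7: a1=0.560, a2=6.768, a3=0.848, a0=8.176; τ=−ln(0.2059)/8.176=0.193 → t=0.944; u2·a0=0.5181·8.176=4.236; a1=0.560 < 4.236 ≤ a1+a2=7.328 → R2 fires; B=4 G=13 X=4
Draw 8: a1=0.560, a2=7.332, a3=0.848, a0=8.740; τ=−ln(0.5476)/8.740=0.069 → t=1.013; u2·a0=0.2887·8.740=2.523; a1=0.560 < 2.523 ≤ a1+a2=7.892 → R2 fires; B=4 G=14 X=4
Draw 9: a1=0.560, a2=7.896, a3=0.848, a0=9.304; τ=−ln(0.6153)/9.304=0.052 → t=1.065; u2·a0=0.9786·9.304=9.105; a1+a2=8.456 < 9.105 ≤ a1+…+a3=9.304 → R3 fires; B=5 G=14 X=3
Draw 10: a1=0.420, a2=9.870, a3=0.636, a0=10.926; τ=−ln(0.4120)/10.926=0.081 → t=1.146; u2·a0=0.5765·10.926=6.299; a1=0.420 < 6.299 ≤ a1+a2=10.290 → R2 fires; B=5 G=15 X=3
Draw 11: a1=0.420, a2=10.575, a3=0.636, a0=11.631; τ=−ln(0.9733)/11.631=0.002 → t=1.148; u2·a0=0.6824·11.631=7.937; a1=0.420 < 7.937 ≤ a1+a2=10.995 → R2 fires; B=5 G=16 X=3
Draw 12: a1=0.420, a2=11.280, a3=0.636, a0=12.336; τ=−ln(0.0613)/12.336=0.226 → t=1.375; u2·a0=0.7856·12.336=9.691; a1=0.420 < 9.691 ≤ a1+a2=11.700 → R2 fires; B=5 G=17 X=3
Draw 13: a1=0.420, a2=11.985, a3=0.636, a0=13.041; τ=−ln(0.8711)/13.041=0.011 → t=1.385 > T=1.38: stop.
At T=1.38: B=5 G=17 X=3; the largest is G.

Dominant species at T: G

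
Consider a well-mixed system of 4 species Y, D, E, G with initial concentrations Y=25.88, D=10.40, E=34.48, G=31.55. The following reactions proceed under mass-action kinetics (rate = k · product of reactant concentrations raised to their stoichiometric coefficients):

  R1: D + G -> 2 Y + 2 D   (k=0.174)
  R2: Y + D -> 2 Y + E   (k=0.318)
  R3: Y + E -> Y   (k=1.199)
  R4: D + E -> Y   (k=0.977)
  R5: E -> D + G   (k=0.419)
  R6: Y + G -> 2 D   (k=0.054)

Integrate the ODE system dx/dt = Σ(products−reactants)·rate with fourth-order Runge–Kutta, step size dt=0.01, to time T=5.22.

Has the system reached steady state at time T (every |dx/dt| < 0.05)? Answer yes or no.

Steady state at T: yes

RK4 with dt=0.01: 522 steps to T=5.22. Trajectory (selected grid times):
t=0.00: Y=25.88 D=10.40 E=34.48 G=31.55
t=0.58: Y=81.91 D=1.12 E=0.31 G=2.68
t=1.16: Y=85.61 D=0.08 E=0.02 G=0.19
t=1.74: Y=85.86 D=0.01 E=0.00 G=0.01
t=2.32: Y=85.88 D=0.00 E=0.00 G=0.00
t=2.90: Y=85.88 D=0.00 E=0.00 G=0.00
t=3.48: Y=85.88 D=0.00 E=0.00 G=0.00
t=4.06: Y=85.88 D=0.00 E=0.00 G=0.00
t=4.64: Y=85.88 D=0.00 E=0.00 G=0.00
t=5.22: Y=85.88 D=0.00 E=0.00 G=0.00
Rates at T: R1=0.0000, R2=0.0000, R3=0.0000, R4=0.0000, R5=0.0000, R6=0.0000
dx/dt at T (Σ net stoichiometry × rate): Y=+0.0000, D=-0.0000, E=-0.0000, G=-0.0000
Largest |dx/dt| is |+0.0000| (Y) < 0.05 → steady.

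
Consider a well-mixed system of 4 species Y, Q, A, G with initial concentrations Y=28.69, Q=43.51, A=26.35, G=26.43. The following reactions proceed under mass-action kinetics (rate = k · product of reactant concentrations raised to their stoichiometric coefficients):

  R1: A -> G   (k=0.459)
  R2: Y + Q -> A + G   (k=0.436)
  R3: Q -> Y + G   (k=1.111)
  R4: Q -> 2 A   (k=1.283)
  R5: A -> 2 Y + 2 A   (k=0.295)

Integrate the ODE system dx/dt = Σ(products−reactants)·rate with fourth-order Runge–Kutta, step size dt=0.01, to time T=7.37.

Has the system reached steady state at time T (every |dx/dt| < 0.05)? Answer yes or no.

Steady state at T: no

RK4 with dt=0.01: 737 steps to T=7.37. Trajectory (selected grid times):
t=0.00: Y=28.69 Q=43.51 A=26.35 G=26.43
t=0.82: Y=30.82 Q=0.01 A=62.44 G=86.99
t=1.64: Y=59.08 Q=0.00 A=54.59 G=108.99
t=2.46: Y=83.79 Q=0.00 A=47.72 G=128.22
t=3.28: Y=105.39 Q=0.00 A=41.72 G=145.02
t=4.09: Y=124.06 Q=0.00 A=36.53 G=159.55
t=4.91: Y=140.60 Q=0.00 A=31.93 G=172.41
t=5.73: Y=155.05 Q=0.00 A=27.91 G=183.66
t=6.55: Y=167.69 Q=0.00 A=24.40 G=193.49
t=7.37: Y=178.73 Q=0.00 A=21.33 G=202.08
Rates at T: R1=9.7905, R2=0.0000, R3=0.0000, R4=0.0000, R5=6.2924
dx/dt at T (Σ net stoichiometry × rate): Y=+12.5847, Q=-0.0000, A=-3.4981, G=+9.7905
Largest |dx/dt| is |+12.5847| (Y) ≥ 0.05 → not steady.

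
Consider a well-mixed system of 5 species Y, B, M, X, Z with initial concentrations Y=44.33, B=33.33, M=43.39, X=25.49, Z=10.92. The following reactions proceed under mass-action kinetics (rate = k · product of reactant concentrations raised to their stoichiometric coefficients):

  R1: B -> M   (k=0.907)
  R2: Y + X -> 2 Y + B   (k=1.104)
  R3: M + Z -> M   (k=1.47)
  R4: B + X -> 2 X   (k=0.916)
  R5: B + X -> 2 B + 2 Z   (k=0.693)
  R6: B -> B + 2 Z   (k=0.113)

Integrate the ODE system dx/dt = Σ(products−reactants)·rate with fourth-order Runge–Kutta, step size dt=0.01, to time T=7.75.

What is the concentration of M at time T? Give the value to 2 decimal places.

M at T = 102.16

RK4 with dt=0.01: 775 steps to T=7.75. Trajectory (selected grid times):
t=0.00: Y=44.33 B=33.33 M=43.39 X=25.49 Z=10.92
t=0.86: Y=74.46 B=27.16 M=75.05 X=0.00 Z=0.06
t=1.72: Y=74.46 B=12.45 M=89.76 X=0.00 Z=0.02
t=2.58: Y=74.46 B=5.71 M=96.50 X=0.00 Z=0.01
t=3.44: Y=74.46 B=2.62 M=99.59 X=0.00 Z=0.00
t=4.31: Y=74.46 B=1.19 M=101.02 X=0.00 Z=0.00
t=5.17: Y=74.46 B=0.54 M=101.67 X=0.00 Z=0.00
t=6.03: Y=74.46 B=0.25 M=101.96 X=0.00 Z=0.00
t=6.89: Y=74.46 B=0.11 M=102.10 X=0.00 Z=0.00
t=7.75: Y=74.46 B=0.05 M=102.16 X=0.00 Z=0.00
Read off M at T=7.75: 102.16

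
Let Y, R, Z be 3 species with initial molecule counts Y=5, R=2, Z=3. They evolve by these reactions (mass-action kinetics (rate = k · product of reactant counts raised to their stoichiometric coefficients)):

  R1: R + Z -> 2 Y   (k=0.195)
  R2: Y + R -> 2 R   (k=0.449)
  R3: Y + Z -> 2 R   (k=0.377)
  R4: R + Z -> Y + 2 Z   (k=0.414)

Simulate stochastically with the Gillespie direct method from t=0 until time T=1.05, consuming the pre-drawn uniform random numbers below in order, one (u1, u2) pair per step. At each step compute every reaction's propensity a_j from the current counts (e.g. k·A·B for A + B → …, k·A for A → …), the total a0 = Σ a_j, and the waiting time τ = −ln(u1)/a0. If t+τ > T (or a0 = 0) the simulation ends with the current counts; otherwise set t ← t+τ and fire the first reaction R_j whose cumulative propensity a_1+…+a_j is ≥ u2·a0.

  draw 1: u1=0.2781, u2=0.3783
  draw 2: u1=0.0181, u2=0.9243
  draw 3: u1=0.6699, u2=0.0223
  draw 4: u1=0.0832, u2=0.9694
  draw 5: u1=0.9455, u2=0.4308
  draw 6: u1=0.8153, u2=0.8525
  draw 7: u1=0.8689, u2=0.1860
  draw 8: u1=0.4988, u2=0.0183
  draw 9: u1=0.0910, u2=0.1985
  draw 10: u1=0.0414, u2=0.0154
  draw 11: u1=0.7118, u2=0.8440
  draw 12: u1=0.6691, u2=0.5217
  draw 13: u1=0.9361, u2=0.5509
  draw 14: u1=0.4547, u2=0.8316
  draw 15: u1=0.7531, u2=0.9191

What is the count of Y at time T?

Y at T = 4

t=0.000: Y=5 R=2 Z=3
Draw 1: a1=1.170, a2=4.490, a3=5.655, a4=2.484, a0=13.799; τ=−ln(0.2781)/13.799=0.093 → t=0.093; u2·a0=0.3783·13.799=5.220; a1=1.170 < 5.220 ≤ a1+a2=5.660 → R2 fires; Y=4 R=3 Z=3
Draw 2: a1=1.755, a2=5.388, a3=4.524, a4=3.726, a0=15.393; τ=−ln(0.0181)/15.393=0.261 → t=0.353; u2·a0=0.9243·15.393=14.228; a1+…+a3=11.667 < 14.228 ≤ a1+…+a4=15.393 → R4 fires; Y=5 R=2 Z=4
Draw 3: a1=1.560, a2=4.490, a3=7.540, a4=3.312, a0=16.902; τ=−ln(0.6699)/16.902=0.024 → t=0.377; u2·a0=0.0223·16.902=0.377 ≤ a1=1.560 → R1 fires; Y=7 R=1 Z=3
Draw 4: a1=0.585, a2=3.143, a3=7.917, a4=1.242, a0=12.887; τ=−ln(0.0832)/12.887=0.193 → t=0.570; u2·a0=0.9694·12.887=12.493; a1+…+a3=11.645 < 12.493 ≤ a1+…+a4=12.887 → R4 fires; Y=8 R=0 Z=4
Draw 5: a1=0.000, a2=0.000, a3=12.064, a4=0.000, a0=12.064; τ=−ln(0.9455)/12.064=0.005 → t=0.575; u2·a0=0.4308·12.064=5.197; a1+a2=0.000 < 5.197 ≤ a1+…+a3=12.064 → R3 fires; Y=7 R=2 Z=3
Draw 6: a1=1.170, a2=6.286, a3=7.917, a4=2.484, a0=17.857; τ=−ln(0.8153)/17.857=0.011 → t=0.586; u2·a0=0.8525·17.857=15.223; a1+a2=7.456 < 15.223 ≤ a1+…+a3=15.373 → R3 fires; Y=6 R=4 Z=2
Draw 7: a1=1.560, a2=10.776, a3=4.524, a4=3.312, a0=20.172; τ=−ln(0.8689)/20.172=0.007 → t=0.593; u2·a0=0.1860·20.172=3.752; a1=1.560 < 3.752 ≤ a1+a2=12.336 → R2 fires; Y=5 R=5 Z=2
Draw 8: a1=1.950, a2=11.225, a3=3.770, a4=4.140, a0=21.085; τ=−ln(0.4988)/21.085=0.033 → t=0.626; u2·a0=0.0183·21.085=0.386 ≤ a1=1.950 → R1 fires; Y=7 R=4 Z=1
Draw 9: a1=0.780, a2=12.572, a3=2.639, a4=1.656, a0=17.647; τ=−ln(0.0910)/17.647=0.136 → t=0.762; u2·a0=0.1985·17.647=3.503; a1=0.780 < 3.503 ≤ a1+a2=13.352 → R2 fires; Y=6 R=5 Z=1
Draw 10: a1=0.975, a2=13.470, a3=2.262, a4=2.070, a0=18.777; τ=−ln(0.0414)/18.777=0.170 → t=0.931; u2·a0=0.0154·18.777=0.289 ≤ a1=0.975 → R1 fires; Y=8 R=4 Z=0
Draw 11: a1=0.000, a2=14.368, a3=0.000, a4=0.000, a0=14.368; τ=−ln(0.7118)/14.368=0.024 → t=0.955; u2·a0=0.8440·14.368=12.127; a1=0.000 < 12.127 ≤ a1+a2=14.368 → R2 fires; Y=7 R=5 Z=0
Draw 12: a1=0.000, a2=15.715, a3=0.000, a4=0.000, a0=15.715; τ=−ln(0.6691)/15.715=0.026 → t=0.981; u2·a0=0.5217·15.715=8.199; a1=0.000 < 8.199 ≤ a1+a2=15.715 → R2 fires; Y=6 R=6 Z=0
Draw 13: a1=0.000, a2=16.164, a3=0.000, a4=0.000, a0=16.164; τ=−ln(0.9361)/16.164=0.004 → t=0.985; u2·a0=0.5509·16.164=8.905; a1=0.000 < 8.905 ≤ a1+a2=16.164 → R2 fires; Y=5 R=7 Z=0
Draw 14: a1=0.000, a2=15.715, a3=0.000, a4=0.000, a0=15.715; τ=−ln(0.4547)/15.715=0.050 → t=1.035; u2·a0=0.8316·15.715=13.069; a1=0.000 < 13.069 ≤ a1+a2=15.715 → R2 fires; Y=4 R=8 Z=0
Draw 15: a1=0.000, a2=14.368, a3=0.000, a4=0.000, a0=14.368; τ=−ln(0.7531)/14.368=0.020 → t=1.055 > T=1.05: stop.
Read off Y at T=1.05: 4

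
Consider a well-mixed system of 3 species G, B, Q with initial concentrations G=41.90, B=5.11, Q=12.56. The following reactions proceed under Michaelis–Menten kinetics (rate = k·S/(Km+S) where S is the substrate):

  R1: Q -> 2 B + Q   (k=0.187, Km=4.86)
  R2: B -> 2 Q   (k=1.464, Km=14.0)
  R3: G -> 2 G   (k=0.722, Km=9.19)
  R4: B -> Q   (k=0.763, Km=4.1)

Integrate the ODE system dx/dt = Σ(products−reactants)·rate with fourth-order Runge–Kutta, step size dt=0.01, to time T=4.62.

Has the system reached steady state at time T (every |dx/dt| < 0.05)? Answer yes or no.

RK4 with dt=0.01: 462 steps to T=4.62. Trajectory (selected grid times):
t=0.00: G=41.90 B=5.11 Q=12.56
t=0.51: G=42.20 B=4.84 Q=13.16
t=1.03: G=42.51 B=4.58 Q=13.76
t=1.54: G=42.81 B=4.34 Q=14.32
t=2.05: G=43.12 B=4.11 Q=14.87
t=2.57: G=43.43 B=3.89 Q=15.40
t=3.08: G=43.73 B=3.69 Q=15.91
t=3.59: G=44.04 B=3.50 Q=16.39
t=4.11: G=44.35 B=3.32 Q=16.87
t=4.62: G=44.65 B=3.16 Q=17.32
Rates at T: R1=0.1460, R2=0.2697, R3=0.5988, R4=0.3322
dx/dt at T (Σ net stoichiometry × rate): G=+0.5988, B=-0.3098, Q=+0.8716
Largest |dx/dt| is |+0.8716| (Q) ≥ 0.05 → not steady.

Steady state at T: no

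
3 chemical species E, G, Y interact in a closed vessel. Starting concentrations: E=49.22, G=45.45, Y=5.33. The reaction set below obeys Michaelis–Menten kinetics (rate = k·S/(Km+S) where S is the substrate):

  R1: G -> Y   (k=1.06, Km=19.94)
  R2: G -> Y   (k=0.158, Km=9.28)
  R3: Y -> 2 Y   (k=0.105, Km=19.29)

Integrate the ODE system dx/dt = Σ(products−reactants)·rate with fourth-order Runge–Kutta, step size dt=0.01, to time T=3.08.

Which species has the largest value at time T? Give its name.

RK4 with dt=0.01: 308 steps to T=3.08. Trajectory (selected grid times):
t=0.00: E=49.22 G=45.45 Y=5.33
t=0.34: E=49.22 G=45.16 Y=5.63
t=0.68: E=49.22 G=44.86 Y=5.94
t=1.03: E=49.22 G=44.56 Y=6.25
t=1.37: E=49.22 G=44.27 Y=6.55
t=1.71: E=49.22 G=43.97 Y=6.85
t=2.05: E=49.22 G=43.68 Y=7.15
t=2.40: E=49.22 G=43.38 Y=7.46
t=2.74: E=49.22 G=43.09 Y=7.76
t=3.08: E=49.22 G=42.80 Y=8.06
At T=3.08: E=49.22 G=42.80 Y=8.06; the largest is E.

Dominant species at T: E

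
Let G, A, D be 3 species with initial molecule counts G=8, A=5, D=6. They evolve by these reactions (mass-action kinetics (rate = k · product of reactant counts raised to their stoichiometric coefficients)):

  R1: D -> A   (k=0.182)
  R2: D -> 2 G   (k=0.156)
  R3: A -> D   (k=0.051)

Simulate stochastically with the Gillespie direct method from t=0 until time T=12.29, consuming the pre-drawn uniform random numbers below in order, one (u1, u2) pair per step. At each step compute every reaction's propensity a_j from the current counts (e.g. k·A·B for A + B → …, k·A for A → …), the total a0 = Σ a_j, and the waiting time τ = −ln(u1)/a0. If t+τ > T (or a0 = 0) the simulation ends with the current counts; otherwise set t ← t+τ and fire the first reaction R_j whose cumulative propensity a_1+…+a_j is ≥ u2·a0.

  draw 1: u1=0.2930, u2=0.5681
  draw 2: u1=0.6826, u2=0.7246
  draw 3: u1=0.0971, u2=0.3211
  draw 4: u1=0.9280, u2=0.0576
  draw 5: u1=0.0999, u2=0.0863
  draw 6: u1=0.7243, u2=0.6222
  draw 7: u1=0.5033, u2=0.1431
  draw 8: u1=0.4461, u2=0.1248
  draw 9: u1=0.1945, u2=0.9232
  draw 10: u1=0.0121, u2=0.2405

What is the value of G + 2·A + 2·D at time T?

Value at T = 30

Check how each reaction changes W = G + 2·A + 2·D (weight of products minus weight of reactants):
R1: D -> A: (2·1) − (2·1) = 2 − 2 = 0
R2: D -> 2 G: (1·2) − (2·1) = 2 − 2 = 0
R3: A -> D: (2·1) − (2·1) = 2 − 2 = 0
Every reaction leaves W unchanged, so W is conserved and no simulation is needed: W(T) = W(0) = 8 + 2·5 + 2·6 = 30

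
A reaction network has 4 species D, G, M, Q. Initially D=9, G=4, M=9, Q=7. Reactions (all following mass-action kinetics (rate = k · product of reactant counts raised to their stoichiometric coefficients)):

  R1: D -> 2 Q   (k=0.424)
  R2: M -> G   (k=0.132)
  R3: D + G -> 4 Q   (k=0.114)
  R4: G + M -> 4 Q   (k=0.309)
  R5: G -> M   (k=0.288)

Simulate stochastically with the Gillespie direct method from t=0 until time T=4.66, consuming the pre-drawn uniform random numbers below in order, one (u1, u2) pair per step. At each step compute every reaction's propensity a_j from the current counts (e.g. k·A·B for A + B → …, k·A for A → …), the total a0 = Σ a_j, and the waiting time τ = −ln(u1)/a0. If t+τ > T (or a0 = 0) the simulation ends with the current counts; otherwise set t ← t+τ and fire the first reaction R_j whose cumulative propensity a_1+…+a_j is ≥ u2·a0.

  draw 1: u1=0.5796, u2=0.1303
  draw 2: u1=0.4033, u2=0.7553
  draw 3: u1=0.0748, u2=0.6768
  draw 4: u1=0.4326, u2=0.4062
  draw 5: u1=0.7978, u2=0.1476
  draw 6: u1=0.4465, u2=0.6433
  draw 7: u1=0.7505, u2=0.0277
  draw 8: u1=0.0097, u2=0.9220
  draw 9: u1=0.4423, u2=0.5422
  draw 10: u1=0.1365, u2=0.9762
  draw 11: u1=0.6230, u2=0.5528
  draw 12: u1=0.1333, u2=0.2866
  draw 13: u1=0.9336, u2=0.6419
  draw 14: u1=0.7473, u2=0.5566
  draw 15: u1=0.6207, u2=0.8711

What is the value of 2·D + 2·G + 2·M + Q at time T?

Value at T = 51

Check how each reaction changes W = 2·D + 2·G + 2·M + Q (weight of products minus weight of reactants):
R1: D -> 2 Q: (1·2) − (2·1) = 2 − 2 = 0
R2: M -> G: (2·1) − (2·1) = 2 − 2 = 0
R3: D + G -> 4 Q: (1·4) − (2·1 + 2·1) = 4 − 4 = 0
R4: G + M -> 4 Q: (1·4) − (2·1 + 2·1) = 4 − 4 = 0
R5: G -> M: (2·1) − (2·1) = 2 − 2 = 0
Every reaction leaves W unchanged, so W is conserved and no simulation is needed: W(T) = W(0) = 2·9 + 2·4 + 2·9 + 7 = 51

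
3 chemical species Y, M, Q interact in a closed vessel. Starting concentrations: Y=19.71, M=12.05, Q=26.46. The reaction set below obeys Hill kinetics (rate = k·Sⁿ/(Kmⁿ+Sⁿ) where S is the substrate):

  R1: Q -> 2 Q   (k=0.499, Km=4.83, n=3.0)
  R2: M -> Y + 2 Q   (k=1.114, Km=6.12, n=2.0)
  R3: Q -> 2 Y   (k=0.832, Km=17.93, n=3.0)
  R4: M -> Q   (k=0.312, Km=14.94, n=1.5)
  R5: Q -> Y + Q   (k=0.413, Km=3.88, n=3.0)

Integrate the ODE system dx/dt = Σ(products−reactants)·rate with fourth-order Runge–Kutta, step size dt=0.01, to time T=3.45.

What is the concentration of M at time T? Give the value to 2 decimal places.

RK4 with dt=0.01: 345 steps to T=3.45. Trajectory (selected grid times):
t=0.00: Y=19.71 M=12.05 Q=26.46
t=0.38: Y=20.69 M=11.67 Q=27.12
t=0.77: Y=21.69 M=11.28 Q=27.79
t=1.15: Y=22.68 M=10.91 Q=28.42
t=1.53: Y=23.66 M=10.54 Q=29.04
t=1.92: Y=24.67 M=10.18 Q=29.66
t=2.30: Y=25.66 M=9.83 Q=30.24
t=2.68: Y=26.64 M=9.49 Q=30.81
t=3.07: Y=27.65 M=9.14 Q=31.38
t=3.45: Y=28.63 M=8.82 Q=31.92
Read off M at T=3.45: 8.82

M at T = 8.82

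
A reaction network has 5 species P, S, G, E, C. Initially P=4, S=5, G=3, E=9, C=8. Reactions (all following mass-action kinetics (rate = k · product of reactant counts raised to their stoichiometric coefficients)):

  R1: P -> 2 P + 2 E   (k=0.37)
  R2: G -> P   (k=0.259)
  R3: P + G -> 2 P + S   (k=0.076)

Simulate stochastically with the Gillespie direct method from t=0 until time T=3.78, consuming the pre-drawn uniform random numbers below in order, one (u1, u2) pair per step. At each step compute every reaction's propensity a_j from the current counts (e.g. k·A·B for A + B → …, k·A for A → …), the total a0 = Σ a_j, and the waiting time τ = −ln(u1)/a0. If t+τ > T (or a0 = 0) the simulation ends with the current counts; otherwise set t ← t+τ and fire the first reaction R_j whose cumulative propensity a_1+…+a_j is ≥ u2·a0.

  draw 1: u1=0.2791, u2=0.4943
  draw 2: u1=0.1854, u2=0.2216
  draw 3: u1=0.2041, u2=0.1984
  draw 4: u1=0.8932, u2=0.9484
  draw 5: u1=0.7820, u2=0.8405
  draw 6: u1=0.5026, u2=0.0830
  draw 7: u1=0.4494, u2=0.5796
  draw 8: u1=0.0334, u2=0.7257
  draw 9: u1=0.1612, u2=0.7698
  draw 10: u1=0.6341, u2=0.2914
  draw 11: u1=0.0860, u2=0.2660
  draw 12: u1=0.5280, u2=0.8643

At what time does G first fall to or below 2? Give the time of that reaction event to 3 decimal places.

Threshold first reached at t = 0.403

t=0.000: P=4 S=5 G=3 E=9 C=8
Draw 1: a1=1.480, a2=0.777, a3=0.912, a0=3.169; τ=−ln(0.2791)/3.169=0.403 → t=0.403; u2·a0=0.4943·3.169=1.566; a1=1.480 < 1.566 ≤ a1+a2=2.257 → R2 fires; P=5 S=5 G=2 E=9 C=8
Draw 2: a1=1.850, a2=0.518, a3=0.760, a0=3.128; τ=−ln(0.1854)/3.128=0.539 → t=0.941; u2·a0=0.2216·3.128=0.693 ≤ a1=1.850 → R1 fires; P=6 S=5 G=2 E=11 C=8
Draw 3: a1=2.220, a2=0.518, a3=0.912, a0=3.650; τ=−ln(0.2041)/3.650=0.435 → t=1.377; u2·a0=0.1984·3.650=0.724 ≤ a1=2.220 → R1 fires; P=7 S=5 G=2 E=13 C=8
Draw 4: a1=2.590, a2=0.518, a3=1.064, a0=4.172; τ=−ln(0.8932)/4.172=0.027 → t=1.404; u2·a0=0.9484·4.172=3.957; a1+a2=3.108 < 3.957 ≤ a1+…+a3=4.172 → R3 fires; P=8 S=6 G=1 E=13 C=8
Draw 5: a1=2.960, a2=0.259, a3=0.608, a0=3.827; τ=−ln(0.7820)/3.827=0.064 → t=1.468; u2·a0=0.8405·3.827=3.217; a1=2.960 < 3.217 ≤ a1+a2=3.219 → R2 fires; P=9 S=6 G=0 E=13 C=8
Draw 6: a1=3.330, a2=0.000, a3=0.000, a0=3.330; τ=−ln(0.5026)/3.330=0.207 → t=1.675; u2·a0=0.0830·3.330=0.276 ≤ a1=3.330 → R1 fires; P=10 S=6 G=0 E=15 C=8
Draw 7: a1=3.700, a2=0.000, a3=0.000, a0=3.700; τ=−ln(0.4494)/3.700=0.216 → t=1.891; u2·a0=0.5796·3.700=2.145 ≤ a1=3.700 → R1 fires; P=11 S=6 G=0 E=17 C=8
Draw 8: a1=4.070, a2=0.000, a3=0.000, a0=4.070; τ=−ln(0.0334)/4.070=0.835 → t=2.726; u2·a0=0.7257·4.070=2.954 ≤ a1=4.070 → R1 fires; P=12 S=6 G=0 E=19 C=8
Draw 9: a1=4.440, a2=0.000, a3=0.000, a0=4.440; τ=−ln(0.1612)/4.440=0.411 → t=3.137; u2·a0=0.7698·4.440=3.418 ≤ a1=4.440 → R1 fires; P=13 S=6 G=0 E=21 C=8
Draw 10: a1=4.810, a2=0.000, a3=0.000, a0=4.810; τ=−ln(0.6341)/4.810=0.095 → t=3.232; u2·a0=0.2914·4.810=1.402 ≤ a1=4.810 → R1 fires; P=14 S=6 G=0 E=23 C=8
Draw 11: a1=5.180, a2=0.000, a3=0.000, a0=5.180; τ=−ln(0.0860)/5.180=0.474 → t=3.706; u2·a0=0.2660·5.180=1.378 ≤ a1=5.180 → R1 fires; P=15 S=6 G=0 E=25 C=8
Draw 12: a1=5.550, a2=0.000, a3=0.000, a0=5.550; τ=−ln(0.5280)/5.550=0.115 → t=3.821 > T=3.78: stop.
G first becomes ≤ 2 when it reaches 2 at the event at t=0.403.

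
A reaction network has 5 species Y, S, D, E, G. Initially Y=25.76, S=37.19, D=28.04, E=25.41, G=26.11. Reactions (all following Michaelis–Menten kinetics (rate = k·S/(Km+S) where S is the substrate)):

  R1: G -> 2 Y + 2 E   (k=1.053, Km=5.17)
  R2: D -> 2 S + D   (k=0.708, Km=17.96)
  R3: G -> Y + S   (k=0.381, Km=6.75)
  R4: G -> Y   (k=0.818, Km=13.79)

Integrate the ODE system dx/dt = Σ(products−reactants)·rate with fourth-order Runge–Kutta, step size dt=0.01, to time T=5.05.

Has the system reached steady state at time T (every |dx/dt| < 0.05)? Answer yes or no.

RK4 with dt=0.01: 505 steps to T=5.05. Trajectory (selected grid times):
t=0.00: Y=25.76 S=37.19 D=28.04 E=25.41 G=26.11
t=0.56: Y=27.21 S=37.84 D=28.04 E=26.39 G=25.15
t=1.12: Y=28.64 S=38.49 D=28.04 E=27.37 G=24.20
t=1.68: Y=30.07 S=39.14 D=28.04 E=28.33 G=23.26
t=2.24: Y=31.48 S=39.79 D=28.04 E=29.30 G=22.33
t=2.81: Y=32.90 S=40.45 D=28.04 E=30.27 G=21.40
t=3.37: Y=34.29 S=41.09 D=28.04 E=31.21 G=20.49
t=3.93: Y=35.65 S=41.74 D=28.04 E=32.15 G=19.59
t=4.49: Y=37.01 S=42.38 D=28.04 E=33.08 G=18.70
t=5.05: Y=38.34 S=43.02 D=28.04 E=34.00 G=17.82
Rates at T: R1=0.8162, R2=0.4316, R3=0.2763, R4=0.4612
dx/dt at T (Σ net stoichiometry × rate): Y=+2.3699, S=+1.1395, D=+0.0000, E=+1.6324, G=-1.5537
Largest |dx/dt| is |+2.3699| (Y) ≥ 0.05 → not steady.

Steady state at T: no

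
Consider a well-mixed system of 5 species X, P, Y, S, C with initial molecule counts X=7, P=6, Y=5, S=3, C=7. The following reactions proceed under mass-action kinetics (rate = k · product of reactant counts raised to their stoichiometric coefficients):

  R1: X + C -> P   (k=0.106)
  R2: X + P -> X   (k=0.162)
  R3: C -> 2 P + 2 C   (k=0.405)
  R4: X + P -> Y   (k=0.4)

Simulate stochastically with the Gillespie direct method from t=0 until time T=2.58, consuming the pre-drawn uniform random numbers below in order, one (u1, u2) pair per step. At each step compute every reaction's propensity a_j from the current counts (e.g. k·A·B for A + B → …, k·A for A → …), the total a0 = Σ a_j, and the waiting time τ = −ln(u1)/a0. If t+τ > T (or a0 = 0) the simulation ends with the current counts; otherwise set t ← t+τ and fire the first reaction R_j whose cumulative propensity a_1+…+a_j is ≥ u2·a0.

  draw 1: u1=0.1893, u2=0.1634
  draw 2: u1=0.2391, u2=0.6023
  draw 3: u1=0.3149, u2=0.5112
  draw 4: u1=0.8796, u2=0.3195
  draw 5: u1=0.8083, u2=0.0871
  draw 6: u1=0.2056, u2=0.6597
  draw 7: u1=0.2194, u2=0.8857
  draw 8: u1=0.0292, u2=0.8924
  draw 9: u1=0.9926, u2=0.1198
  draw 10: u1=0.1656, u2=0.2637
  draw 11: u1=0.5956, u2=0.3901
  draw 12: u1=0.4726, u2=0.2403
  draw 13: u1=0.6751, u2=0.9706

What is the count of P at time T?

t=0.000: X=7 P=6 Y=5 S=3 C=7
Draw 1: a1=5.194, a2=6.804, a3=2.835, a4=16.800, a0=31.633; τ=−ln(0.1893)/31.633=0.053 → t=0.053; u2·a0=0.1634·31.633=5.169 ≤ a1=5.194 → R1 fires; X=6 P=7 Y=5 S=3 C=6
Draw 2: a1=3.816, a2=6.804, a3=2.430, a4=16.800, a0=29.850; τ=−ln(0.2391)/29.850=0.048 → t=0.101; u2·a0=0.6023·29.850=17.979; a1+…+a3=13.050 < 17.979 ≤ a1+…+a4=29.850 → R4 fires; X=5 P=6 Y=6 S=3 C=6
Draw 3: a1=3.180, a2=4.860, a3=2.430, a4=12.000, a0=22.470; τ=−ln(0.3149)/22.470=0.051 → t=0.152; u2·a0=0.5112·22.470=11.487; a1+…+a3=10.470 < 11.487 ≤ a1+…+a4=22.470 → R4 fires; X=4 P=5 Y=7 S=3 C=6
Draw 4: a1=2.544, a2=3.240, a3=2.430, a4=8.000, a0=16.214; τ=−ln(0.8796)/16.214=0.008 → t=0.160; u2·a0=0.3195·16.214=5.180; a1=2.544 < 5.180 ≤ a1+a2=5.784 → R2 fires; X=4 P=4 Y=7 S=3 C=6
Draw 5: a1=2.544, a2=2.592, a3=2.430, a4=6.400, a0=13.966; τ=−ln(0.8083)/13.966=0.015 → t=0.175; u2·a0=0.0871·13.966=1.216 ≤ a1=2.544 → R1 fires; X=3 P=5 Y=7 S=3 C=5
Draw 6: a1=1.590, a2=2.430, a3=2.025, a4=6.000, a0=12.045; τ=−ln(0.2056)/12.045=0.131 → t=0.306; u2·a0=0.6597·12.045=7.946; a1+…+a3=6.045 < 7.946 ≤ a1+…+a4=12.045 → R4 fires; X=2 P=4 Y=8 S=3 C=5
Draw 7: a1=1.060, a2=1.296, a3=2.025, a4=3.200, a0=7.581; τ=−ln(0.2194)/7.581=0.200 → t=0.507; u2·a0=0.8857·7.581=6.714; a1+…+a3=4.381 < 6.714 ≤ a1+…+a4=7.581 → R4 fires; X=1 P=3 Y=9 S=3 C=5
Draw 8: a1=0.530, a2=0.486, a3=2.025, a4=1.200, a0=4.241; τ=−ln(0.0292)/4.241=0.833 → t=1.340; u2·a0=0.8924·4.241=3.785; a1+…+a3=3.041 < 3.785 ≤ a1+…+a4=4.241 → R4 fires; X=0 P=2 Y=10 S=3 C=5
Draw 9: a1=0.000, a2=0.000, a3=2.025, a4=0.000, a0=2.025; τ=−ln(0.9926)/2.025=0.004 → t=1.343; u2·a0=0.1198·2.025=0.243; a1+a2=0.000 < 0.243 ≤ a1+…+a3=2.025 → R3 fires; X=0 P=4 Y=10 S=3 C=6
Draw 10: a1=0.000, a2=0.000, a3=2.430, a4=0.000, a0=2.430; τ=−ln(0.1656)/2.430=0.740 → t=2.083; u2·a0=0.2637·2.430=0.641; a1+a2=0.000 < 0.641 ≤ a1+…+a3=2.430 → R3 fires; X=0 P=6 Y=10 S=3 C=7
Draw 11: a1=0.000, a2=0.000, a3=2.835, a4=0.000, a0=2.835; τ=−ln(0.5956)/2.835=0.183 → t=2.266; u2·a0=0.3901·2.835=1.106; a1+a2=0.000 < 1.106 ≤ a1+…+a3=2.835 → R3 fires; X=0 P=8 Y=10 S=3 C=8
Draw 12: a1=0.000, a2=0.000, a3=3.240, a4=0.000, a0=3.240; τ=−ln(0.4726)/3.240=0.231 → t=2.498; u2·a0=0.2403·3.240=0.779; a1+a2=0.000 < 0.779 ≤ a1+…+a3=3.240 → R3 fires; X=0 P=10 Y=10 S=3 C=9
Draw 13: a1=0.000, a2=0.000, a3=3.645, a4=0.000, a0=3.645; τ=−ln(0.6751)/3.645=0.108 → t=2.605 > T=2.58: stop.
Read off P at T=2.58: 10

P at T = 10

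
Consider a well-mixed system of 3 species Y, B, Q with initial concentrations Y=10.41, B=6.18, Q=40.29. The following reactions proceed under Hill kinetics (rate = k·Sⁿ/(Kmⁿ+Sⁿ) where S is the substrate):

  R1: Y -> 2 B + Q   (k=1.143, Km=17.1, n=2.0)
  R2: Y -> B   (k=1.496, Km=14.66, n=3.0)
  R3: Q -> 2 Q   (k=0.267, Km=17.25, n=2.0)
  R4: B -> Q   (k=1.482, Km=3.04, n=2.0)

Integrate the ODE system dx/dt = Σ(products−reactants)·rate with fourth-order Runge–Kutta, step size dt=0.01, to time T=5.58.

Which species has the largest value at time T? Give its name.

RK4 with dt=0.01: 558 steps to T=5.58. Trajectory (selected grid times):
t=0.00: Y=10.41 B=6.18 Q=40.29
t=0.62: Y=9.99 B=6.05 Q=41.35
t=1.24: Y=9.60 B=5.88 Q=42.40
t=1.86: Y=9.24 B=5.69 Q=43.43
t=2.48: Y=8.91 B=5.47 Q=44.43
t=3.10: Y=8.60 B=5.23 Q=45.42
t=3.72: Y=8.31 B=4.98 Q=46.38
t=4.34: Y=8.04 B=4.72 Q=47.32
t=4.96: Y=7.79 B=4.46 Q=48.23
t=5.58: Y=7.56 B=4.20 Q=49.11
At T=5.58: Y=7.56 B=4.20 Q=49.11; the largest is Q.

Dominant species at T: Q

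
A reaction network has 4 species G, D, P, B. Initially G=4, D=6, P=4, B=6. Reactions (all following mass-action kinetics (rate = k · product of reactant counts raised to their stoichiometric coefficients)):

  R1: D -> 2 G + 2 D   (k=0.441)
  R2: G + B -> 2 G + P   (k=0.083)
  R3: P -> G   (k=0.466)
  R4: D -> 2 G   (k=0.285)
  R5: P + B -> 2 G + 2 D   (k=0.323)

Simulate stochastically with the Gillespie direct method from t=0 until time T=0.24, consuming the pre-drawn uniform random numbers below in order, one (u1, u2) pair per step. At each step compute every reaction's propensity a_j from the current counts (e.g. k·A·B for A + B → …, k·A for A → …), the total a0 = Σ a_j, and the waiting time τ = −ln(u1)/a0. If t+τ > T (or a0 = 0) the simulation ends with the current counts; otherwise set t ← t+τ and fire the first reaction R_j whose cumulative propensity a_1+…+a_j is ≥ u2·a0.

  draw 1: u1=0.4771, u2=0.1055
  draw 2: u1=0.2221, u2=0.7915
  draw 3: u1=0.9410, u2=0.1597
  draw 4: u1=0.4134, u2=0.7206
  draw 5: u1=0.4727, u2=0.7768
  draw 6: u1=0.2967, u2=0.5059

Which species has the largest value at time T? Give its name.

t=0.000: G=4 D=6 P=4 B=6
Draw 1: a1=2.646, a2=1.992, a3=1.864, a4=1.710, a5=7.752, a0=15.964; τ=−ln(0.4771)/15.964=0.046 → t=0.046; u2·a0=0.1055·15.964=1.684 ≤ a1=2.646 → R1 fires; G=6 D=7 P=4 B=6
Draw 2: a1=3.087, a2=2.988, a3=1.864, a4=1.995, a5=7.752, a0=17.686; τ=−ln(0.2221)/17.686=0.085 → t=0.131; u2·a0=0.7915·17.686=13.998; a1+…+a4=9.934 < 13.998 ≤ a1+…+a5=17.686 → R5 fires; G=8 D=9 P=3 B=5
Draw 3: a1=3.969, a2=3.320, a3=1.398, a4=2.565, a5=4.845, a0=16.097; τ=−ln(0.9410)/16.097=0.004 → t=0.135; u2·a0=0.1597·16.097=2.571 ≤ a1=3.969 → R1 fires; G=10 D=10 P=3 B=5
Draw 4: a1=4.410, a2=4.150, a3=1.398, a4=2.850, a5=4.845, a0=17.653; τ=−ln(0.4134)/17.653=0.050 → t=0.185; u2·a0=0.7206·17.653=12.721; a1+…+a3=9.958 < 12.721 ≤ a1+…+a4=12.808 → R4 fires; G=12 D=9 P=3 B=5
Draw 5: a1=3.969, a2=4.980, a3=1.398, a4=2.565, a5=4.845, a0=17.757; τ=−ln(0.4727)/17.757=0.042 → t=0.227; u2·a0=0.7768·17.757=13.794; a1+…+a4=12.912 < 13.794 ≤ a1+…+a5=17.757 → R5 fires; G=14 D=11 P=2 B=4
Draw 6: a1=4.851, a2=4.648, a3=0.932, a4=3.135, a5=2.584, a0=16.150; τ=−ln(0.2967)/16.150=0.075 → t=0.303 > T=0.24: stop.
At T=0.24: G=14 D=11 P=2 B=4; the largest is G.

Dominant species at T: G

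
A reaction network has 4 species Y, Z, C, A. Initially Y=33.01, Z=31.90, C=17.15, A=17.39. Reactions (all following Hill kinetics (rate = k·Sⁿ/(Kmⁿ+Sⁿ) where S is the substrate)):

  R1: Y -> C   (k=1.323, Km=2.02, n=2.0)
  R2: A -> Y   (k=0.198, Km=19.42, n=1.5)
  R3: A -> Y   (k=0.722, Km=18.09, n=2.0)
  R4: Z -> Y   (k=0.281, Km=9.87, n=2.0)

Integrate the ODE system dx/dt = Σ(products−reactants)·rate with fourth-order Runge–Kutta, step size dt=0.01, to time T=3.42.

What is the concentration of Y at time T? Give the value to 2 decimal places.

Y at T = 30.81

RK4 with dt=0.01: 342 steps to T=3.42. Trajectory (selected grid times):
t=0.00: Y=33.01 Z=31.90 C=17.15 A=17.39
t=0.38: Y=32.77 Z=31.80 C=17.65 A=17.22
t=0.76: Y=32.53 Z=31.71 C=18.15 A=17.06
t=1.14: Y=32.29 Z=31.61 C=18.65 A=16.90
t=1.52: Y=32.05 Z=31.51 C=19.15 A=16.74
t=1.90: Y=31.80 Z=31.41 C=19.65 A=16.58
t=2.28: Y=31.56 Z=31.32 C=20.15 A=16.42
t=2.66: Y=31.31 Z=31.22 C=20.66 A=16.26
t=3.04: Y=31.06 Z=31.12 C=21.16 A=16.11
t=3.42: Y=30.81 Z=31.03 C=21.66 A=15.96
Read off Y at T=3.42: 30.81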